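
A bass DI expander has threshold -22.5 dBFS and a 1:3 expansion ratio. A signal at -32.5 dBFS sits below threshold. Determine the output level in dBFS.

The input is 10 dB below the -22.5 dBFS threshold.
A 1:3 expander multiplies undershoot by 3: 10 × 3 = 30 dB below threshold.
Output = -22.5 − 30 = -52.5 dBFS.

-52.5 dBFS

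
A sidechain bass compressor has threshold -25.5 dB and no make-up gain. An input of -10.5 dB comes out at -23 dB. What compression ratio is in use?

6:1

Input overshoot = -10.5 − (-25.5) = 15 dB; output overshoot = -23 − (-25.5) = 2.5 dB.
Ratio = 15 / 2.5 = 6.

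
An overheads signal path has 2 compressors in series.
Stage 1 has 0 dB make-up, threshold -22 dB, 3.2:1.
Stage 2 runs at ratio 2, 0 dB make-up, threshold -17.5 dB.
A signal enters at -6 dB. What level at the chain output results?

-17.25 dB

Stage 1: -6 dB is 16 dB over -22 dB; at 3.2:1 that becomes 5 dB over, giving -17 dB.
Stage 2: -17 dB is 0.5 dB over -17.5 dB; at 2:1 that becomes 0.25 dB over, giving -17.25 dB.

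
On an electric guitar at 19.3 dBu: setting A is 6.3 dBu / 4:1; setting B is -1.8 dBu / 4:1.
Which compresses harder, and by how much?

B, by 6.075 dB

A: GR = 13 − 13/4 = 9.75 dB.
B: GR = 21.1 − 21.1/4 = 15.825 dB.
B reduces 6.075 dB more.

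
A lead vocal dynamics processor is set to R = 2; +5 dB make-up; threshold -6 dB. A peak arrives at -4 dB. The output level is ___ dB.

Overshoot: -4 − (-6) = 2 dB.
The 2 dB excess becomes 1 dB after 2:1 reduction.
So the level is -6 + 1 = -5 dB; make-up adds 5 dB, giving 0 dB.

0 dB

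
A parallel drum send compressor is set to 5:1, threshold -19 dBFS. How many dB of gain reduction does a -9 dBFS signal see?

8 dB

-9 dBFS exceeds the threshold by 10 dB.
At 5:1, output sits 10/5 = 2 dB above threshold.
Gain reduction = 10 − 2 = 8 dB.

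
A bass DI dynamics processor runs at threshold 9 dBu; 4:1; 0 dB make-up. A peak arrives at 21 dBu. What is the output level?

21 dBu sits 12 dB over threshold.
The 12 dB excess becomes 3 dB after 4:1 reduction.
So the level is 9 + 3 = 12 dBu.

12 dBu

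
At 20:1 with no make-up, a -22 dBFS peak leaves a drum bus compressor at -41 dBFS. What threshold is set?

-42 dBFS

Let T be the threshold. Output overshoot = (input overshoot)/R, so -41 − T = (-22 − T)/20.
20·(-41 − T) = -22 − T → 19·T = -820 − (-22) = -798.
T = -798/19 = -42 dBFS.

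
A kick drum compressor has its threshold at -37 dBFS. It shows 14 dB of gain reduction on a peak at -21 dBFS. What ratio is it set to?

8:1

Input overshoot = -21 − (-37) = 16 dB.
Output overshoot = 16 − 14 = 2 dB.
Ratio = input overshoot / output overshoot = 16 / 2 = 8.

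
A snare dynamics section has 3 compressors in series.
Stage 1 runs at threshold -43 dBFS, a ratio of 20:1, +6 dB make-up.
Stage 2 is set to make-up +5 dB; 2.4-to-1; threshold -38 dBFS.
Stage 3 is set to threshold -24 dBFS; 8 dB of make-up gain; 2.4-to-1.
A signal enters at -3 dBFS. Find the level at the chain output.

-23.75 dBFS

Stage 1: -3 dBFS is 40 dB over -43 dBFS; at 20:1 that becomes 2 dB over, giving -41 dBFS; +6 dB make-up → -35 dBFS.
Stage 2: overshoot 3 dB → 3/2.4 = 1.25 dB → -36.75 dBFS; +5 dB make-up → -31.75 dBFS.
Stage 3: below threshold (-31.75 ≤ -24); passes unchanged; make-up brings it to -23.75 dBFS.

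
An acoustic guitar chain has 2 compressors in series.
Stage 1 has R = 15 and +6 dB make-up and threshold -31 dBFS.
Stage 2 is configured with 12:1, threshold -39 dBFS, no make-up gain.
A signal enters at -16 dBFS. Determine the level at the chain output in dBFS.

Stage 1: -16 dBFS is 15 dB over -31 dBFS; at 15:1 that becomes 1 dB over, giving -30 dBFS; +6 dB make-up → -24 dBFS.
Stage 2: -24 dBFS is 15 dB over -39 dBFS; at 12:1 that becomes 1.25 dB over, giving -37.75 dBFS.

-37.75 dBFS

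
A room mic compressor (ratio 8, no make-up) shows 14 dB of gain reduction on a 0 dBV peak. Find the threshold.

Input is 16 dB above T (since output overshoot × R = input overshoot: (-14 − T)·8 = 0 − T gives T = -16 dBV).
Check: -16 + (0 − (-16))/8 = -16 + 2 = -14 dBV. ✓

-16 dBV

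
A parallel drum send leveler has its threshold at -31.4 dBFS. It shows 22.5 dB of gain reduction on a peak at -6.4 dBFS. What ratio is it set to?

Input overshoot = -6.4 − (-31.4) = 25 dB.
Output overshoot = 25 − 22.5 = 2.5 dB.
Ratio = input overshoot / output overshoot = 25 / 2.5 = 10.

10:1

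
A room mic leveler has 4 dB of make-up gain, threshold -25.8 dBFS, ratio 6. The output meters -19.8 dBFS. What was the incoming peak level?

-13.8 dBFS

Stripping the +4 dB make-up gives -23.8 dBFS at the gain stage.
The compressed level sits -23.8 − (-25.8) = 2 dB over threshold.
Undo the ratio: input overshoot = 2 × 6 = 12 dB, giving input = -13.8 dBFS.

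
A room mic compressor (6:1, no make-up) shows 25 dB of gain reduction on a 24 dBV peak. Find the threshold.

Gain reduction = 24 − (-1) = 25 dB; output overshoot = GR / (R − 1) = 25 / 5 = 5 dB.
Threshold = output − output overshoot = -1 − 5 = -6 dBV.

-6 dBV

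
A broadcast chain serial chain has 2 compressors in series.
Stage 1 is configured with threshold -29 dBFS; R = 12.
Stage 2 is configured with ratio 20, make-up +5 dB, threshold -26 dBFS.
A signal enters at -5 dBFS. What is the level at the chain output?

Stage 1: -5 dBFS is 24 dB over -29 dBFS; at 12:1 that becomes 2 dB over, giving -27 dBFS.
Stage 2: -27 dBFS is at or below the -26 dBFS threshold — no compression; make-up brings it to -22 dBFS.

-22 dBFS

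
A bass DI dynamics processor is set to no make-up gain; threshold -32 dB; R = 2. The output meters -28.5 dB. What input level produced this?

-25 dB

That's 3.5 dB above the -32 dB threshold.
Undo the ratio: input overshoot = 3.5 × 2 = 7 dB, giving input = -25 dB.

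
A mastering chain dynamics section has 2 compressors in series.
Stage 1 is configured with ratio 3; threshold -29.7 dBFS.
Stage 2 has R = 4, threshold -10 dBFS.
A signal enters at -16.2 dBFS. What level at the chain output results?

-25.2 dBFS

Stage 1: 13.5 dB above -29.7 dBFS, reduced 3:1 to 4.5 dB above → -25.2 dBFS.
Stage 2: -25.2 dBFS is at or below the -10 dBFS threshold — no compression; output -25.2 dBFS.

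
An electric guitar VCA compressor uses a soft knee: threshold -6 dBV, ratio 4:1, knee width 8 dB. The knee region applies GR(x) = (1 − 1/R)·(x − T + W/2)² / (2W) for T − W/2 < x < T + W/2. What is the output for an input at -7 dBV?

-7.421875 dBV

x − T + W/2 = -7 − (-6) + 4 = 3.
GR = (1 − 1/4) × 3² / 16 = 0.75 × 9 / 16 = 0.421875 dB.
Output = -7 − 0.421875 = -7.421875 dBV.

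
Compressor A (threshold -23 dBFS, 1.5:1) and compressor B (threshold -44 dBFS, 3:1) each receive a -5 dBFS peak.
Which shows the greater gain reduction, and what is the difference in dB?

B, by 20 dB

A: GR = 18 − 18/1.5 = 6 dB.
B: GR = 39 − 39/3 = 26 dB.
B applies 20 dB more gain reduction.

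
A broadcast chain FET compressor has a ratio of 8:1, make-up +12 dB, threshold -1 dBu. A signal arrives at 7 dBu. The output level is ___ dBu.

12 dBu

The input is 8 dB above the -1 dBu threshold.
8:1 compression reduces that to 8/8 = 1 dB over.
Output = -1 + 1 = 0 dBu; make-up adds 12 dB, giving 12 dBu.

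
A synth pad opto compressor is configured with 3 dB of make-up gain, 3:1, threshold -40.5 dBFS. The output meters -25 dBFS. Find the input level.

Stripping the +3 dB make-up gives -28 dBFS at the gain stage.
That's 12.5 dB above the -40.5 dBFS threshold.
Undo the ratio: input overshoot = 12.5 × 3 = 37.5 dB, giving input = -3 dBFS.

-3 dBFS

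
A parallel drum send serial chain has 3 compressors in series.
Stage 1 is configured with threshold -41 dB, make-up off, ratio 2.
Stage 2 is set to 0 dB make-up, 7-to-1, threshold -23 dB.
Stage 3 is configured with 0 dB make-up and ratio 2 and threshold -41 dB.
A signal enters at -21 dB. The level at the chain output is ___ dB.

-36 dB

Stage 1: 20 dB above -41 dB, reduced 2:1 to 10 dB above → -31 dB.
Stage 2: -31 dB ≤ -23 dB, so stage 2 doesn't engage; output -31 dB.
Stage 3: overshoot 10 dB → 10/2 = 5 dB → -36 dB.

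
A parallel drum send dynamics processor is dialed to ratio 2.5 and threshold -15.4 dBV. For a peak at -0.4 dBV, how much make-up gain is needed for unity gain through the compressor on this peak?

9 dB

Overshoot 15 dB → 15/2.5 = 6 dB after compression, so the compressed level is -15.4 + 6 = -9.4 dBV.
Make-up = target − compressed = -0.4 − (-9.4) = 9 dB.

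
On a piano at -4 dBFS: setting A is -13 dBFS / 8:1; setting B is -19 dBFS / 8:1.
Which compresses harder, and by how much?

A: 9 dB over, compressed to 1.125 dB over, so 7.875 dB of GR.
B: 15 dB over, compressed to 1.875 dB over, so 13.125 dB of GR.
B applies 5.25 dB more gain reduction.

B, by 5.25 dB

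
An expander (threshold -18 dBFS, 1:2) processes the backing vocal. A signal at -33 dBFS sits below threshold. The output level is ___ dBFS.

-48 dBFS

Below threshold, a 1:2 expander applies gain = (2−1)×(T − x) of attenuation.
(2−1) × 15 = 15 dB, so output = -33 − 15 = -48 dBFS.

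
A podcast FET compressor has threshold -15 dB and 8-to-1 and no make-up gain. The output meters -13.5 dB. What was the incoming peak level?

-3 dB

Post-compression overshoot = -13.5 − (-15) = 1.5 dB.
Input overshoot = R × output overshoot = 12 dB → input = -15 + 12 = -3 dB.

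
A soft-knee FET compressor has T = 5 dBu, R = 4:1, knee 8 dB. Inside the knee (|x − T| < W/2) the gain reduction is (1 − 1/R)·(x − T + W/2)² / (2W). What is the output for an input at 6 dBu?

x − T + W/2 = 6 − 5 + 4 = 5.
GR = (1 − 1/4) × 5² / 16 = 0.75 × 25 / 16 = 1.171875 dB.
Output = 6 − 1.171875 = 4.828125 dBu.

4.828125 dBu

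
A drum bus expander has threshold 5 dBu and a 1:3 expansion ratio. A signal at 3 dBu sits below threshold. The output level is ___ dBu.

The input is 2 dB below the 5 dBu threshold.
A 1:3 expander multiplies undershoot by 3: 2 × 3 = 6 dB below threshold.
Output = 5 − 6 = -1 dBu.

-1 dBu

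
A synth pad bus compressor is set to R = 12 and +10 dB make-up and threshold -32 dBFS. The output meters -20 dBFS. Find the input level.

-8 dBFS

Remove make-up: -20 − 10 = -30 dBFS.
Post-compression overshoot = -30 − (-32) = 2 dB.
Undo the ratio: input overshoot = 2 × 12 = 24 dB, giving input = -8 dBFS.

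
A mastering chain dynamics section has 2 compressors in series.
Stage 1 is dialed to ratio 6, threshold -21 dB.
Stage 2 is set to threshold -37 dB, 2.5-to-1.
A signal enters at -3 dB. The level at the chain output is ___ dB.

Stage 1: overshoot 18 dB → 18/6 = 3 dB → -18 dB.
Stage 2: -18 dB is 19 dB over -37 dB; at 2.5:1 that becomes 7.6 dB over, giving -29.4 dB.

-29.4 dB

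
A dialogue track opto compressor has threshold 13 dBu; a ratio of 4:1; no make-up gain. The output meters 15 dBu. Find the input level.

The compressed level sits 15 − 13 = 2 dB over threshold.
Before 4:1 compression the overshoot was 2 × 4 = 8 dB, so input = 13 + 8 = 21 dBu.

21 dBu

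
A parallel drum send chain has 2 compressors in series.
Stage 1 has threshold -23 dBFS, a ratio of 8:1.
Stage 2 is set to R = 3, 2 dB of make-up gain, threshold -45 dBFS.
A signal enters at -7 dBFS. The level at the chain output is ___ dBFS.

-35 dBFS

Stage 1: -7 dBFS is 16 dB over -23 dBFS; at 8:1 that becomes 2 dB over, giving -21 dBFS.
Stage 2: 24 dB above -45 dBFS, reduced 3:1 to 8 dB above → -37 dBFS; +2 dB make-up → -35 dBFS.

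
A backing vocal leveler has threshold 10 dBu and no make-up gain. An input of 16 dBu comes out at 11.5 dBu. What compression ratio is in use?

4:1

Input overshoot = 16 − 10 = 6 dB; output overshoot = 11.5 − 10 = 1.5 dB.
Ratio = 6 / 1.5 = 4.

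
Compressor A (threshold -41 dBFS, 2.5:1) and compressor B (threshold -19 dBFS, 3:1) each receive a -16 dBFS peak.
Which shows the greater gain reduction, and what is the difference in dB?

A, by 13 dB

A: 25 dB over, compressed to 10 dB over, so 15 dB of GR.
B: 3 dB over, compressed to 1 dB over, so 2 dB of GR.
A applies 13 dB more gain reduction.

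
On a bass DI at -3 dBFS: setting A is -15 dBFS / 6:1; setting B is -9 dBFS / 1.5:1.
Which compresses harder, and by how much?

A: overshoot 12 dB → output overshoot 2 dB → GR 10 dB.
B: overshoot 6 dB → output overshoot 4 dB → GR 2 dB.
Difference: 8 dB in favour of A.

A, by 8 dB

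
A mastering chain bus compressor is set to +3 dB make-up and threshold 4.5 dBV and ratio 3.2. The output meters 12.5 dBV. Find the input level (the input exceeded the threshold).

20.5 dBV

Stripping the +3 dB make-up gives 9.5 dBV at the gain stage.
That's 5 dB above the 4.5 dBV threshold.
Before 3.2:1 compression the overshoot was 5 × 3.2 = 16 dB, so input = 4.5 + 16 = 20.5 dBV.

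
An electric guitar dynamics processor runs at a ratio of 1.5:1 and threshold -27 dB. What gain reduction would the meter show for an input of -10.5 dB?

5.5 dB

The signal is 16.5 dB above threshold.
After 1.5:1 compression the overshoot becomes 16.5/1.5 = 11 dB.
GR = overshoot in − overshoot out = 16.5 − 11 = 5.5 dB.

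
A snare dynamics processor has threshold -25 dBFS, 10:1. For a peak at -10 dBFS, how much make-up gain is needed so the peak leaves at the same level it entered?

The peak compresses to -25 + 15/10 = -23.5 dBFS.
To reach -10 dBFS requires -10 − (-23.5) = 13.5 dB of make-up.

13.5 dB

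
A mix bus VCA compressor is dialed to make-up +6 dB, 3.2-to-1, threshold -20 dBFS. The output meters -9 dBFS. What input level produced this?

Stripping the +6 dB make-up gives -15 dBFS at the gain stage.
The compressed level sits -15 − (-20) = 5 dB over threshold.
Undo the ratio: input overshoot = 5 × 3.2 = 16 dB, giving input = -4 dBFS.

-4 dBFS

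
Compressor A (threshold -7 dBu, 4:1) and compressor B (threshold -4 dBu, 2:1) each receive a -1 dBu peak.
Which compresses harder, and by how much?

A: 6 dB over, compressed to 1.5 dB over, so 4.5 dB of GR.
B: 3 dB over, compressed to 1.5 dB over, so 1.5 dB of GR.
Difference: 3 dB in favour of A.

A, by 3 dB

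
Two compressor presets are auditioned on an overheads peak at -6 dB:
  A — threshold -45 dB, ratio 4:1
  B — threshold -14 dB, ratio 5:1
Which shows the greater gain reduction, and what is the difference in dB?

A, by 22.85 dB

A: overshoot 39 dB → output overshoot 9.75 dB → GR 29.25 dB.
B: overshoot 8 dB → output overshoot 1.6 dB → GR 6.4 dB.
Difference: 22.85 dB in favour of A.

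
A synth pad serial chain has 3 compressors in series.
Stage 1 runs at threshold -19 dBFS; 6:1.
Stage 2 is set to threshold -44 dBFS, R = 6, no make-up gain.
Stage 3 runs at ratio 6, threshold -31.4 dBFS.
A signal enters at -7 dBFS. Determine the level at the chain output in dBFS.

Stage 1: -7 dBFS is 12 dB over -19 dBFS; at 6:1 that becomes 2 dB over, giving -17 dBFS.
Stage 2: -17 dBFS is 27 dB over -44 dBFS; at 6:1 that becomes 4.5 dB over, giving -39.5 dBFS.
Stage 3: -39.5 dBFS is at or below the -31.4 dBFS threshold — no compression; output -39.5 dBFS.

-39.5 dBFS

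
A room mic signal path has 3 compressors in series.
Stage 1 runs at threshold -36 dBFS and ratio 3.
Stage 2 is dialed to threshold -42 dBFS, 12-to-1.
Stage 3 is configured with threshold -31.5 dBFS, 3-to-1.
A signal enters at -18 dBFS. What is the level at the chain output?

Stage 1: -18 dBFS is 18 dB over -36 dBFS; at 3:1 that becomes 6 dB over, giving -30 dBFS.
Stage 2: 12 dB above -42 dBFS, reduced 12:1 to 1 dB above → -41 dBFS.
Stage 3: -41 dBFS ≤ -31.5 dBFS, so stage 3 doesn't engage; output -41 dBFS.

-41 dBFS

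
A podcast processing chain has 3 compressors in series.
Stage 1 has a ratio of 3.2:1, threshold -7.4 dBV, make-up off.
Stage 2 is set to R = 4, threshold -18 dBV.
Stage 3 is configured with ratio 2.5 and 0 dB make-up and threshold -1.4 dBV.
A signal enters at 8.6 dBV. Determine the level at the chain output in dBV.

Stage 1: overshoot 16 dB → 16/3.2 = 5 dB → -2.4 dBV.
Stage 2: overshoot 15.6 dB → 15.6/4 = 3.9 dB → -14.1 dBV.
Stage 3: -14.1 dBV ≤ -1.4 dBV, so stage 3 doesn't engage; output -14.1 dBV.

-14.1 dBV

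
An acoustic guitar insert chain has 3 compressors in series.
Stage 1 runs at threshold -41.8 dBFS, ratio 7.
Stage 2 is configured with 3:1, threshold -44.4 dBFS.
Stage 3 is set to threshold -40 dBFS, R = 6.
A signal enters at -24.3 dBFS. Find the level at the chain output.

Stage 1: 17.5 dB above -41.8 dBFS, reduced 7:1 to 2.5 dB above → -39.3 dBFS.
Stage 2: 5.1 dB above -44.4 dBFS, reduced 3:1 to 1.7 dB above → -42.7 dBFS.
Stage 3: -42.7 dBFS is at or below the -40 dBFS threshold — no compression; output -42.7 dBFS.

-42.7 dBFS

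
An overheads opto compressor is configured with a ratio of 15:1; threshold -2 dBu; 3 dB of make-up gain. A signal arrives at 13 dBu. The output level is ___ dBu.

13 dBu sits 15 dB over threshold.
At 15:1 the overshoot is divided by 15, leaving 1 dB above threshold.
Output = -2 + 1 = -1 dBu; make-up adds 3 dB, giving 2 dBu.

2 dBu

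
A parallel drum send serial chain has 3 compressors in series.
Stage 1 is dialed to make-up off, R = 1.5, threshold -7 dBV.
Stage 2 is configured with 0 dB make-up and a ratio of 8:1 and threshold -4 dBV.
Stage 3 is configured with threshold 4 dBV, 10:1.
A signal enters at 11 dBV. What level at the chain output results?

-2.875 dBV

Stage 1: 11 dBV is 18 dB over -7 dBV; at 1.5:1 that becomes 12 dB over, giving 5 dBV.
Stage 2: overshoot 9 dB → 9/8 = 1.125 dB → -2.875 dBV.
Stage 3: below threshold (-2.875 ≤ 4); passes unchanged; output -2.875 dBV.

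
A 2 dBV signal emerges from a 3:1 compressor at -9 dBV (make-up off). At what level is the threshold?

Input is 16.5 dB above T (since output overshoot × R = input overshoot: (-9 − T)·3 = 2 − T gives T = -14.5 dBV).
Check: -14.5 + (2 − (-14.5))/3 = -14.5 + 5.5 = -9 dBV. ✓

-14.5 dBV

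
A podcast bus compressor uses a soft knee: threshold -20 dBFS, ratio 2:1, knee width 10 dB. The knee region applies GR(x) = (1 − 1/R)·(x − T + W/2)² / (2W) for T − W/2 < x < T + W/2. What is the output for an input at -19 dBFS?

x − T + W/2 = -19 − (-20) + 5 = 6.
GR = (1 − 1/2) × 6² / 20 = 0.5 × 36 / 20 = 0.9 dB.
Output = -19 − 0.9 = -19.9 dBFS.

-19.9 dBFS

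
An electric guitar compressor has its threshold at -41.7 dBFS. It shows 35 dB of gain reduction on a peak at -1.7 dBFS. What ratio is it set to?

Input overshoot = -1.7 − (-41.7) = 40 dB.
Output overshoot = 40 − 35 = 5 dB.
Ratio = input overshoot / output overshoot = 40 / 5 = 8.

8:1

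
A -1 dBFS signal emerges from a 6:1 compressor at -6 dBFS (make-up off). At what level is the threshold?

Input is 6 dB above T (since output overshoot × R = input overshoot: (-6 − T)·6 = -1 − T gives T = -7 dBFS).
Check: -7 + (-1 − (-7))/6 = -7 + 1 = -6 dBFS. ✓

-7 dBFS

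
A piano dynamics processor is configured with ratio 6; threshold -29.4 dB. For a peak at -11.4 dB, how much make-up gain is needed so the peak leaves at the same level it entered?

15 dB

Overshoot 18 dB → 18/6 = 3 dB after compression, so the compressed level is -29.4 + 3 = -26.4 dB.
Make-up = target − compressed = -11.4 − (-26.4) = 15 dB.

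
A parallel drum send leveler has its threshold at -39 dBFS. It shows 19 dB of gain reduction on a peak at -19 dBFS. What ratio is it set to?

Input overshoot = -19 − (-39) = 20 dB.
Output overshoot = 20 − 19 = 1 dB.
Ratio = input overshoot / output overshoot = 20 / 1 = 20.

20:1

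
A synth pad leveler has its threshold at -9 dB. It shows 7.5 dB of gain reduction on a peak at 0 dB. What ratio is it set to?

Input overshoot = 0 − (-9) = 9 dB.
Output overshoot = 9 − 7.5 = 1.5 dB.
Ratio = input overshoot / output overshoot = 9 / 1.5 = 6.

6:1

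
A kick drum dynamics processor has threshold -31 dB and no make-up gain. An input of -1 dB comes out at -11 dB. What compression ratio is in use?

Input overshoot = -1 − (-31) = 30 dB; output overshoot = -11 − (-31) = 20 dB.
Ratio = 30 / 20 = 1.5.

1.5:1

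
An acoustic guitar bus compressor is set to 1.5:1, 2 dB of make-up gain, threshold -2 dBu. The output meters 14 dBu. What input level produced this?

19 dBu

Stripping the +2 dB make-up gives 12 dBu at the gain stage.
That's 14 dB above the -2 dBu threshold.
Before 1.5:1 compression the overshoot was 14 × 1.5 = 21 dB, so input = -2 + 21 = 19 dBu.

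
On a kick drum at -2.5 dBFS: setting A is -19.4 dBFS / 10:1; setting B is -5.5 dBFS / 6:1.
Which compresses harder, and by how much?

A, by 12.71 dB

A: 16.9 dB over, compressed to 1.69 dB over, so 15.21 dB of GR.
B: 3 dB over, compressed to 0.5 dB over, so 2.5 dB of GR.
A reduces 12.71 dB more.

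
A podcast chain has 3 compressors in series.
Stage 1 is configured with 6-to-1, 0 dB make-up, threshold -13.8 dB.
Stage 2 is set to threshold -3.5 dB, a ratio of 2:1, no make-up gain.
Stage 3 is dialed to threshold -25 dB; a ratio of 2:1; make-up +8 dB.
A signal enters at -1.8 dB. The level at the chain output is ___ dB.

Stage 1: -1.8 dB is 12 dB over -13.8 dB; at 6:1 that becomes 2 dB over, giving -11.8 dB.
Stage 2: below threshold (-11.8 ≤ -3.5); passes unchanged; output -11.8 dB.
Stage 3: -11.8 dB is 13.2 dB over -25 dB; at 2:1 that becomes 6.6 dB over, giving -18.4 dB; +8 dB make-up → -10.4 dB.

-10.4 dB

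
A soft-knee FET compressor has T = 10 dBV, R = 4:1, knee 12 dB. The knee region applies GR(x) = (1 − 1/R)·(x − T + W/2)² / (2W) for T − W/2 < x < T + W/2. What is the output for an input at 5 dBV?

4.96875 dBV

x − T + W/2 = 5 − 10 + 6 = 1.
GR = (1 − 1/4) × 1² / 24 = 0.75 × 1 / 24 = 0.03125 dB.
Output = 5 − 0.03125 = 4.96875 dBV.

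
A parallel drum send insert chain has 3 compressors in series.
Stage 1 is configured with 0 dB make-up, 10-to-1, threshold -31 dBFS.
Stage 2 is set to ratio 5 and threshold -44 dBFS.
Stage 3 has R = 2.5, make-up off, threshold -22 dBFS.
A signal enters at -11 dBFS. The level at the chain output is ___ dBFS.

Stage 1: 20 dB above -31 dBFS, reduced 10:1 to 2 dB above → -29 dBFS.
Stage 2: overshoot 15 dB → 15/5 = 3 dB → -41 dBFS.
Stage 3: below threshold (-41 ≤ -22); passes unchanged; output -41 dBFS.

-41 dBFS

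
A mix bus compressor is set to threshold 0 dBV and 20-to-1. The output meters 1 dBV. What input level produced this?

Post-compression overshoot = 1 − 0 = 1 dB.
Input overshoot = R × output overshoot = 20 dB → input = 0 + 20 = 20 dBV.

20 dBV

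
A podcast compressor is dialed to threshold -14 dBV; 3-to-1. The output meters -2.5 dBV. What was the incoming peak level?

The compressed level sits -2.5 − (-14) = 11.5 dB over threshold.
Undo the ratio: input overshoot = 11.5 × 3 = 34.5 dB, giving input = 20.5 dBV.

20.5 dBV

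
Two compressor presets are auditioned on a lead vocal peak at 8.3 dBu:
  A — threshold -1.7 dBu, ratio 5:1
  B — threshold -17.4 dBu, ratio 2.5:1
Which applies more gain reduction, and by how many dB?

B, by 7.42 dB

A: 10 dB over, compressed to 2 dB over, so 8 dB of GR.
B: 25.7 dB over, compressed to 10.28 dB over, so 15.42 dB of GR.
Difference: 7.42 dB in favour of B.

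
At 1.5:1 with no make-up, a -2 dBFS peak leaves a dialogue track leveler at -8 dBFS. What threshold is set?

Let T be the threshold. Output overshoot = (input overshoot)/R, so -8 − T = (-2 − T)/1.5.
1.5·(-8 − T) = -2 − T → 0.5·T = -12 − (-2) = -10.
T = -10/0.5 = -20 dBFS.

-20 dBFS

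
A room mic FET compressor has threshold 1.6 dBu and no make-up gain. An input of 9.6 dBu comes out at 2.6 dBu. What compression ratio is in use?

Input overshoot = 9.6 − 1.6 = 8 dB; output overshoot = 2.6 − 1.6 = 1 dB.
Ratio = 8 / 1 = 8.

8:1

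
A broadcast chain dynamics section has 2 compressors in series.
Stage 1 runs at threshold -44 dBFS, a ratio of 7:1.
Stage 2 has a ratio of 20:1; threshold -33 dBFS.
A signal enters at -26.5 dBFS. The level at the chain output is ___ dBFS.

Stage 1: -26.5 dBFS is 17.5 dB over -44 dBFS; at 7:1 that becomes 2.5 dB over, giving -41.5 dBFS.
Stage 2: below threshold (-41.5 ≤ -33); passes unchanged; output -41.5 dBFS.

-41.5 dBFS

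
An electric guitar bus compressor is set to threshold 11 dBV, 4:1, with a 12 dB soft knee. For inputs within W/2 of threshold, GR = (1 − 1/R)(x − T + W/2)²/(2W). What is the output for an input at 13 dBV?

x − T + W/2 = 13 − 11 + 6 = 8.
GR = (1 − 1/4) × 8² / 24 = 0.75 × 64 / 24 = 2 dB.
Output = 13 − 2 = 11 dBV.

11 dBV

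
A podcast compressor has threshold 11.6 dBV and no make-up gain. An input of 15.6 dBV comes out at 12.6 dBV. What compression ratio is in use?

4:1

Input overshoot = 15.6 − 11.6 = 4 dB; output overshoot = 12.6 − 11.6 = 1 dB.
Ratio = 4 / 1 = 4.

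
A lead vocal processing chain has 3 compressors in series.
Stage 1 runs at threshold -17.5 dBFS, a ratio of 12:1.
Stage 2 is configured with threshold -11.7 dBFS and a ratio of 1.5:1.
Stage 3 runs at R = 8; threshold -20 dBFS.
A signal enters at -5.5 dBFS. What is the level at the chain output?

-19.5625 dBFS

Stage 1: -5.5 dBFS is 12 dB over -17.5 dBFS; at 12:1 that becomes 1 dB over, giving -16.5 dBFS.
Stage 2: -16.5 dBFS ≤ -11.7 dBFS, so stage 2 doesn't engage; output -16.5 dBFS.
Stage 3: -16.5 dBFS is 3.5 dB over -20 dBFS; at 8:1 that becomes 0.4375 dB over, giving -19.5625 dBFS.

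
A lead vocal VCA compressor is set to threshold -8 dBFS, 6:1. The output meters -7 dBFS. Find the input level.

The compressed level sits -7 − (-8) = 1 dB over threshold.
Undo the ratio: input overshoot = 1 × 6 = 6 dB, giving input = -2 dBFS.

-2 dBFS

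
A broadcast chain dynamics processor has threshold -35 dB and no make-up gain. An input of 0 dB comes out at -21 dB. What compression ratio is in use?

Input overshoot = 0 − (-35) = 35 dB; output overshoot = -21 − (-35) = 14 dB.
Ratio = 35 / 14 = 2.5.

2.5:1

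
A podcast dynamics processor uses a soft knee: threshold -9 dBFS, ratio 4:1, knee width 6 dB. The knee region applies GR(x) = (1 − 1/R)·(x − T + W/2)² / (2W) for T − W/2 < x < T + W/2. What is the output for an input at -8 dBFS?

-9 dBFS

x − T + W/2 = -8 − (-9) + 3 = 4.
GR = (1 − 1/4) × 4² / 12 = 0.75 × 16 / 12 = 1 dB.
Output = -8 − 1 = -9 dBFS.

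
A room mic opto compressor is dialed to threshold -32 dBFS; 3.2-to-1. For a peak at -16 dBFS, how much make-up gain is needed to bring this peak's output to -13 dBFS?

Overshoot 16 dB → 16/3.2 = 5 dB after compression, so the compressed level is -32 + 5 = -27 dBFS.
Make-up = target − compressed = -13 − (-27) = 14 dB.

14 dB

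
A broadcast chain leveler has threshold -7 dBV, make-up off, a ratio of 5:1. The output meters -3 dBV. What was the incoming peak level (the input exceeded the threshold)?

13 dBV

Post-compression overshoot = -3 − (-7) = 4 dB.
Undo the ratio: input overshoot = 4 × 5 = 20 dB, giving input = 13 dBV.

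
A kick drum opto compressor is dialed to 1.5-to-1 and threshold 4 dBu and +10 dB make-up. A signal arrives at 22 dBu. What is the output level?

Overshoot: 22 − 4 = 18 dB.
1.5:1 compression reduces that to 18/1.5 = 12 dB over.
That puts the output at 16 dBu; make-up adds 10 dB, giving 26 dBu.

26 dBu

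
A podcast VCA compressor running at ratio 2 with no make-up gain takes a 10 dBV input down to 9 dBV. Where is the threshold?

Input is 2 dB above T (since output overshoot × R = input overshoot: (9 − T)·2 = 10 − T gives T = 8 dBV).
Check: 8 + (10 − 8)/2 = 8 + 1 = 9 dBV. ✓

8 dBV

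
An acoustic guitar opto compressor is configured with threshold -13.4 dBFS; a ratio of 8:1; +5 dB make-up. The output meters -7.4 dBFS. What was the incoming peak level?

-5.4 dBFS

Stripping the +5 dB make-up gives -12.4 dBFS at the gain stage.
Post-compression overshoot = -12.4 − (-13.4) = 1 dB.
Before 8:1 compression the overshoot was 1 × 8 = 8 dB, so input = -13.4 + 8 = -5.4 dBFS.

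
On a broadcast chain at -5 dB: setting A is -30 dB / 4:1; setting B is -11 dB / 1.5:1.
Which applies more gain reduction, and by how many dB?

A, by 16.75 dB

A: GR = 25 − 25/4 = 18.75 dB.
B: GR = 6 − 6/1.5 = 2 dB.
A applies 16.75 dB more gain reduction.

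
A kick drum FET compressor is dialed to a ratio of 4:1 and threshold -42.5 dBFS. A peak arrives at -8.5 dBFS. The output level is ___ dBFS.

-34 dBFS

The input is 34 dB above the -42.5 dBFS threshold.
At 4:1 the overshoot is divided by 4, leaving 8.5 dB above threshold.
That puts the output at -34 dBFS.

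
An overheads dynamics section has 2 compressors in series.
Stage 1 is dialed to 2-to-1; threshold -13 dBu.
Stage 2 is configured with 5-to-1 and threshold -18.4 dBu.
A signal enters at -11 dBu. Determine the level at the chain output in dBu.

-17.12 dBu

Stage 1: -11 dBu is 2 dB over -13 dBu; at 2:1 that becomes 1 dB over, giving -12 dBu.
Stage 2: 6.4 dB above -18.4 dBu, reduced 5:1 to 1.28 dB above → -17.12 dBu.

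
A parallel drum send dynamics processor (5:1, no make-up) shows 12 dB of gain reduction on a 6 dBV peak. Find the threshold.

-9 dBV

Input is 15 dB above T (since output overshoot × R = input overshoot: (-6 − T)·5 = 6 − T gives T = -9 dBV).
Check: -9 + (6 − (-9))/5 = -9 + 3 = -6 dBV. ✓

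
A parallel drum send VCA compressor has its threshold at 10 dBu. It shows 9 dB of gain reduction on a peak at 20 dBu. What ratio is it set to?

Input overshoot = 20 − 10 = 10 dB.
Output overshoot = 10 − 9 = 1 dB.
Ratio = input overshoot / output overshoot = 10 / 1 = 10.

10:1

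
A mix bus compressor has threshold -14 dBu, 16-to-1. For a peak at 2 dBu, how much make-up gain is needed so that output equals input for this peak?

15 dB

The peak compresses to -14 + 16/16 = -13 dBu.
To reach 2 dBu requires 2 − (-13) = 15 dB of make-up.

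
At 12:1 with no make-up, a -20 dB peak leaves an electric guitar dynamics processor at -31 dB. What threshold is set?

-32 dB

Let T be the threshold. Output overshoot = (input overshoot)/R, so -31 − T = (-20 − T)/12.
12·(-31 − T) = -20 − T → 11·T = -372 − (-20) = -352.
T = -352/11 = -32 dB.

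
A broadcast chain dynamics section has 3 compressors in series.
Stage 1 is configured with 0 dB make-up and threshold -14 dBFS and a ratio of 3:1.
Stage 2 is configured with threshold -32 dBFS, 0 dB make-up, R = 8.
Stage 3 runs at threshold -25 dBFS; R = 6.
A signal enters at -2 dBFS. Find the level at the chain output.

-29.25 dBFS

Stage 1: overshoot 12 dB → 12/3 = 4 dB → -10 dBFS.
Stage 2: -10 dBFS is 22 dB over -32 dBFS; at 8:1 that becomes 2.75 dB over, giving -29.25 dBFS.
Stage 3: -29.25 dBFS is at or below the -25 dBFS threshold — no compression; output -29.25 dBFS.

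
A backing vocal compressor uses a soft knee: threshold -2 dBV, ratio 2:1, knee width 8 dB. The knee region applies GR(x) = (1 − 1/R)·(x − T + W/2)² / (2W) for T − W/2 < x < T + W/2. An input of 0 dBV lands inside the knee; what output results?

-1.125 dBV

x − T + W/2 = 0 − (-2) + 4 = 6.
GR = (1 − 1/2) × 6² / 16 = 0.5 × 36 / 16 = 1.125 dB.
Output = 0 − 1.125 = -1.125 dBV.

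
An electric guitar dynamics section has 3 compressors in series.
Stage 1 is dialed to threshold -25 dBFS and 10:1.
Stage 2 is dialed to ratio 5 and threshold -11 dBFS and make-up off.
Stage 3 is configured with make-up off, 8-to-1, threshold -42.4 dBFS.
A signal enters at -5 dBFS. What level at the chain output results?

Stage 1: overshoot 20 dB → 20/10 = 2 dB → -23 dBFS.
Stage 2: below threshold (-23 ≤ -11); passes unchanged; output -23 dBFS.
Stage 3: overshoot 19.4 dB → 19.4/8 = 2.425 dB → -39.975 dBFS.

-39.975 dBFS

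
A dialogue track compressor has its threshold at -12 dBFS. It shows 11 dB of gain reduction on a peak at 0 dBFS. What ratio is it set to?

Input overshoot = 0 − (-12) = 12 dB.
Output overshoot = 12 − 11 = 1 dB.
Ratio = input overshoot / output overshoot = 12 / 1 = 12.

12:1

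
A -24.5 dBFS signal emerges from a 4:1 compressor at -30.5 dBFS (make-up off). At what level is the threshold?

Input is 8 dB above T (since output overshoot × R = input overshoot: (-30.5 − T)·4 = -24.5 − T gives T = -32.5 dBFS).
Check: -32.5 + (-24.5 − (-32.5))/4 = -32.5 + 2 = -30.5 dBFS. ✓

-32.5 dBFS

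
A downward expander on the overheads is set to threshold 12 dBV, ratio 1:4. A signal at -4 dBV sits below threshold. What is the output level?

-52 dBV

Undershoot = 12 − (-4) = 16 dB.
At 1:4, that expands to 64 dB under threshold.
Output = 12 − 64 = -52 dBV.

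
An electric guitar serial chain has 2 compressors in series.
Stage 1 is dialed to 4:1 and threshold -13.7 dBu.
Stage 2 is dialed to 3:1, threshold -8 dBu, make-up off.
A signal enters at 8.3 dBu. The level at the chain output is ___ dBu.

-8.2 dBu

Stage 1: 8.3 dBu is 22 dB over -13.7 dBu; at 4:1 that becomes 5.5 dB over, giving -8.2 dBu.
Stage 2: below threshold (-8.2 ≤ -8); passes unchanged; output -8.2 dBu.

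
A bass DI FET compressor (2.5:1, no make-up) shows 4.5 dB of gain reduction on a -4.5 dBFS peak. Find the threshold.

Gain reduction = -4.5 − (-9) = 4.5 dB; output overshoot = GR / (R − 1) = 4.5 / 1.5 = 3 dB.
Threshold = output − output overshoot = -9 − 3 = -12 dBFS.

-12 dBFS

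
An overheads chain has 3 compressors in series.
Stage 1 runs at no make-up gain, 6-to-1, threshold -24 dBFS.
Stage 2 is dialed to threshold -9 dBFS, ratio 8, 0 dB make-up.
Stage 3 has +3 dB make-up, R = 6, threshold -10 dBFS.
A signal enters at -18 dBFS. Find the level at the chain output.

-20 dBFS

Stage 1: -18 dBFS is 6 dB over -24 dBFS; at 6:1 that becomes 1 dB over, giving -23 dBFS.
Stage 2: -23 dBFS ≤ -9 dBFS, so stage 2 doesn't engage; output -23 dBFS.
Stage 3: -23 dBFS is at or below the -10 dBFS threshold — no compression; make-up brings it to -20 dBFS.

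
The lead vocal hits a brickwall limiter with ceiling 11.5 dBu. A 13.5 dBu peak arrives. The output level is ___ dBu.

A brickwall limiter is an ∞:1 compressor: any input above the ceiling is clamped to 11.5 dBu.

11.5 dBu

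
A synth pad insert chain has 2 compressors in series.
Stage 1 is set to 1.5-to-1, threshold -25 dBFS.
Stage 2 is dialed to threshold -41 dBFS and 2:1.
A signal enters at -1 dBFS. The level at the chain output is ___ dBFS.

-25 dBFS

Stage 1: -1 dBFS is 24 dB over -25 dBFS; at 1.5:1 that becomes 16 dB over, giving -9 dBFS.
Stage 2: overshoot 32 dB → 32/2 = 16 dB → -25 dBFS.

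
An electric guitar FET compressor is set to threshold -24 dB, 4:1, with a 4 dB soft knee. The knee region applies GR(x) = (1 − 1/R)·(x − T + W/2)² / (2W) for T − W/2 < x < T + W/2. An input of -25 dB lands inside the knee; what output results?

-25.09375 dB

x − T + W/2 = -25 − (-24) + 2 = 1.
GR = (1 − 1/4) × 1² / 8 = 0.75 × 1 / 8 = 0.09375 dB.
Output = -25 − 0.09375 = -25.09375 dB.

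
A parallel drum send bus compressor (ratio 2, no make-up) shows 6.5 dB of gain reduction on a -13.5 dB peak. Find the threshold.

-26.5 dB

Let T be the threshold. Output overshoot = (input overshoot)/R, so -20 − T = (-13.5 − T)/2.
2·(-20 − T) = -13.5 − T → 1·T = -40 − (-13.5) = -26.5.
T = -26.5/1 = -26.5 dB.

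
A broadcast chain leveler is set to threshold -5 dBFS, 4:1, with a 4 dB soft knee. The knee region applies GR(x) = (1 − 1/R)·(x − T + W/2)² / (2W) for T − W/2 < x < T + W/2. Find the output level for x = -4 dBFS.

x − T + W/2 = -4 − (-5) + 2 = 3.
GR = (1 − 1/4) × 3² / 8 = 0.75 × 9 / 8 = 0.84375 dB.
Output = -4 − 0.84375 = -4.84375 dBFS.

-4.84375 dBFS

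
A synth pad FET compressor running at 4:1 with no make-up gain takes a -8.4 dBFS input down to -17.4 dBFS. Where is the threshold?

Let T be the threshold. Output overshoot = (input overshoot)/R, so -17.4 − T = (-8.4 − T)/4.
4·(-17.4 − T) = -8.4 − T → 3·T = -69.6 − (-8.4) = -61.2.
T = -61.2/3 = -20.4 dBFS.

-20.4 dBFS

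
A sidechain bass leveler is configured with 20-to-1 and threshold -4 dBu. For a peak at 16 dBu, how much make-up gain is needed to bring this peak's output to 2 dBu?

Without make-up, output = threshold + overshoot/20 = -4 + 1 = -3 dBu.
Gap to target: 5 dB.

5 dB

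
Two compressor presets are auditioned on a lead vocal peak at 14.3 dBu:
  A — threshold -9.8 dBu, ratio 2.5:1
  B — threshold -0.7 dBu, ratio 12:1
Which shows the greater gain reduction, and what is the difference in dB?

A: GR = 24.1 − 24.1/2.5 = 14.46 dB.
B: GR = 15 − 15/12 = 13.75 dB.
Difference: 0.71 dB in favour of A.

A, by 0.71 dB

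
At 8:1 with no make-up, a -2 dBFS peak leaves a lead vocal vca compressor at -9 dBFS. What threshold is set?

Input is 8 dB above T (since output overshoot × R = input overshoot: (-9 − T)·8 = -2 − T gives T = -10 dBFS).
Check: -10 + (-2 − (-10))/8 = -10 + 1 = -9 dBFS. ✓

-10 dBFS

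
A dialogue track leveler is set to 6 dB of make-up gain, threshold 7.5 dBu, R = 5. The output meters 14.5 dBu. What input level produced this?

Stripping the +6 dB make-up gives 8.5 dBu at the gain stage.
That's 1 dB above the 7.5 dBu threshold.
Before 5:1 compression the overshoot was 1 × 5 = 5 dB, so input = 7.5 + 5 = 12.5 dBu.

12.5 dBu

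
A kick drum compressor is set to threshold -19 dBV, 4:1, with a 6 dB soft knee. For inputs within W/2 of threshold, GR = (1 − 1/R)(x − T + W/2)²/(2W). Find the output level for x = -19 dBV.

x − T + W/2 = -19 − (-19) + 3 = 3.
GR = (1 − 1/4) × 3² / 12 = 0.75 × 9 / 12 = 0.5625 dB.
Output = -19 − 0.5625 = -19.5625 dBV.

-19.5625 dBV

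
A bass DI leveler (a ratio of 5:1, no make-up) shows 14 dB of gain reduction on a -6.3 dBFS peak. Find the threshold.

-23.8 dBFS

Gain reduction = -6.3 − (-20.3) = 14 dB; output overshoot = GR / (R − 1) = 14 / 4 = 3.5 dB.
Threshold = output − output overshoot = -20.3 − 3.5 = -23.8 dBFS.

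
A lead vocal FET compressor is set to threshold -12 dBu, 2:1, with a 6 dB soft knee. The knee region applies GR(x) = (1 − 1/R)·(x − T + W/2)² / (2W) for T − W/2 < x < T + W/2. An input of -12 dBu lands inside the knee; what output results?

-12.375 dBu

x − T + W/2 = -12 − (-12) + 3 = 3.
GR = (1 − 1/2) × 3² / 12 = 0.5 × 9 / 12 = 0.375 dB.
Output = -12 − 0.375 = -12.375 dBu.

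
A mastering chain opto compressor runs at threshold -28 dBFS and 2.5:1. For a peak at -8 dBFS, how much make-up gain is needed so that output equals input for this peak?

Without make-up, output = threshold + overshoot/2.5 = -28 + 8 = -20 dBFS.
Gap to target: 12 dB.

12 dB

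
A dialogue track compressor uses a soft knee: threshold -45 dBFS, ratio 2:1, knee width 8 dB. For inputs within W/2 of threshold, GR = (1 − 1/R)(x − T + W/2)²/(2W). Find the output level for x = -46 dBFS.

x − T + W/2 = -46 − (-45) + 4 = 3.
GR = (1 − 1/2) × 3² / 16 = 0.5 × 9 / 16 = 0.28125 dB.
Output = -46 − 0.28125 = -46.28125 dBFS.

-46.28125 dBFS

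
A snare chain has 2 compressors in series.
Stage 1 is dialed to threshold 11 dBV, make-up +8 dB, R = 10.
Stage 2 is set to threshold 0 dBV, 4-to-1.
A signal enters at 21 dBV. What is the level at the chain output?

Stage 1: 10 dB above 11 dBV, reduced 10:1 to 1 dB above → 12 dBV; +8 dB make-up → 20 dBV.
Stage 2: 20 dBV is 20 dB over 0 dBV; at 4:1 that becomes 5 dB over, giving 5 dBV.

5 dBV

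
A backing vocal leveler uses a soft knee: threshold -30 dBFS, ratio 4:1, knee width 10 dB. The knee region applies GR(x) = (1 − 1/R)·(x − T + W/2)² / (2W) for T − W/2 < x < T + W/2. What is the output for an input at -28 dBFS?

-29.8375 dBFS

x − T + W/2 = -28 − (-30) + 5 = 7.
GR = (1 − 1/4) × 7² / 20 = 0.75 × 49 / 20 = 1.8375 dB.
Output = -28 − 1.8375 = -29.8375 dBFS.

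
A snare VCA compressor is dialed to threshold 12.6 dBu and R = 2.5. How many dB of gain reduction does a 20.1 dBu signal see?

20.1 dBu exceeds the threshold by 7.5 dB.
After 2.5:1 compression the overshoot becomes 7.5/2.5 = 3 dB.
GR = overshoot in − overshoot out = 7.5 − 3 = 4.5 dB.

4.5 dB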